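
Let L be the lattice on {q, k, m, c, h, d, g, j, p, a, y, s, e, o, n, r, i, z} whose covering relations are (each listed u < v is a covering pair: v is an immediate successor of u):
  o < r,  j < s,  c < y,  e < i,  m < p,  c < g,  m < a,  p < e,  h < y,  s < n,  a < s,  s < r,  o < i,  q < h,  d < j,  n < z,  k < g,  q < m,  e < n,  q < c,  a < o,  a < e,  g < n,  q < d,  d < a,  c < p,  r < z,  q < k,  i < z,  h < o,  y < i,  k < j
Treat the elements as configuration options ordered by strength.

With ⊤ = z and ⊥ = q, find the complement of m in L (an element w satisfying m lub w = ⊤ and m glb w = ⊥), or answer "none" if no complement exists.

For every candidate w, either m ∨ w ≠ z or m ∧ w ≠ q; no complement exists.

none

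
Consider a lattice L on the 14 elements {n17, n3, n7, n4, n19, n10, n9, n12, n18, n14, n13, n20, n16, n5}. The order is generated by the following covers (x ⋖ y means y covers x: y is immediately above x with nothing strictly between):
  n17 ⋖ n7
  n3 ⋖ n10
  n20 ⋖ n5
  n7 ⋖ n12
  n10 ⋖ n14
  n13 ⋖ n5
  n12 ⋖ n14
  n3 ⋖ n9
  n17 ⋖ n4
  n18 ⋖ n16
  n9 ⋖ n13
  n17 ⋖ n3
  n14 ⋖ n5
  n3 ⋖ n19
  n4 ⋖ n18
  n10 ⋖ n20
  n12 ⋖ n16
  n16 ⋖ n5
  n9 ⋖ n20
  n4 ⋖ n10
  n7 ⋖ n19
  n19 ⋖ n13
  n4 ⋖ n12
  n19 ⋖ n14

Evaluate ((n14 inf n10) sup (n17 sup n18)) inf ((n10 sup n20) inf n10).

n10

n14 ∧ n10 = n10
n17 ∨ n18 = n18
n10 ∨ n18 = n5
n10 ∨ n20 = n20
n20 ∧ n10 = n10
n5 ∧ n10 = n10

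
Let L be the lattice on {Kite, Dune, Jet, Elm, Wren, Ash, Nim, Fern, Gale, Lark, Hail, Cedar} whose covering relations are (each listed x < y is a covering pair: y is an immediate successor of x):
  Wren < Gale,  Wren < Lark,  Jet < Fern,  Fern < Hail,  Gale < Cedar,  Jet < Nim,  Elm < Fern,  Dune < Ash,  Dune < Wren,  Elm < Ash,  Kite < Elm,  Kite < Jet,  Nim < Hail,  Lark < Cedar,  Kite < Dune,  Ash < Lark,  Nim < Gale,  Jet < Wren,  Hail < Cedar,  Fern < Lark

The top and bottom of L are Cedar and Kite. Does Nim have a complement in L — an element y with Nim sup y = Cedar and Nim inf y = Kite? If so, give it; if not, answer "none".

Ash

Need y with Nim ∨ y = Cedar and Nim ∧ y = Kite.
Checking each element gives: Ash.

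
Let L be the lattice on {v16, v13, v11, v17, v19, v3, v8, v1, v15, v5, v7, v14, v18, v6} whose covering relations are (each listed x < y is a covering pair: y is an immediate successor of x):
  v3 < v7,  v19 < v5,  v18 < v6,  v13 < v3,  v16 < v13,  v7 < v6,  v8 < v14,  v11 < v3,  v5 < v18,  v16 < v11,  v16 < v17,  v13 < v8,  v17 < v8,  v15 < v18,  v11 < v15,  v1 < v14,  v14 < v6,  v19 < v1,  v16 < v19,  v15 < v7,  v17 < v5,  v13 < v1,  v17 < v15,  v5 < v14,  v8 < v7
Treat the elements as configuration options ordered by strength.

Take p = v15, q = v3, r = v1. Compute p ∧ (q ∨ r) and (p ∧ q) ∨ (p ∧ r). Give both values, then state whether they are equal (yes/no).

v15; v11; no

q ∨ r = v6, so p ∧ (q ∨ r) = v15 ∧ v6 = v15.
p ∧ q = v11 and p ∧ r = v16, so (p ∧ q) ∨ (p ∧ r) = v11 ∨ v16 = v11.
Equal: no.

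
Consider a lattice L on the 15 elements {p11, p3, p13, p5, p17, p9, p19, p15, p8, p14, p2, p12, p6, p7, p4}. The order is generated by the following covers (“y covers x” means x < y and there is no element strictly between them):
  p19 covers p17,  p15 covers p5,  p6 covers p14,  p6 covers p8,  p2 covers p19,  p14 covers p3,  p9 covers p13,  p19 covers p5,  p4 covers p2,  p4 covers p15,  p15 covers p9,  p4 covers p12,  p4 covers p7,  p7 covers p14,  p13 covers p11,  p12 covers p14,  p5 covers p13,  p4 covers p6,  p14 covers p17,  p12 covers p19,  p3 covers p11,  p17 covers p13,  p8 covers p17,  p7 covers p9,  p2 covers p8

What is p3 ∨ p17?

p14

Common upper bounds of {p3, p17}: p12, p14, p4, p6, p7.
The least among these is p14.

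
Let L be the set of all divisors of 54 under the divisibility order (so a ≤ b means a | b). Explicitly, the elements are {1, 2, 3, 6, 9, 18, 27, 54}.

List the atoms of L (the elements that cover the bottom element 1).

2, 3

The atoms are exactly the elements that cover 1: 2, 3.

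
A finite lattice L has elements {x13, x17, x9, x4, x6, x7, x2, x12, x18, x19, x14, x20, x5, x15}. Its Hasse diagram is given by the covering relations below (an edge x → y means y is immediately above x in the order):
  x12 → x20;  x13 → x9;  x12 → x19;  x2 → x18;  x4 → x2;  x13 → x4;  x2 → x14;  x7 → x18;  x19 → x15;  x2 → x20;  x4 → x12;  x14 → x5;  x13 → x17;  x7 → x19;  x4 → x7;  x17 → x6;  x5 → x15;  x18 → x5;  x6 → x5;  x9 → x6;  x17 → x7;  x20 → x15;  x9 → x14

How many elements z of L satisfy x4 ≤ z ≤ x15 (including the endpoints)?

The interval [x4, x15] = {x12, x14, x15, x18, x19, x2, x20, x4, x5, x7}, which has 10 elements.

10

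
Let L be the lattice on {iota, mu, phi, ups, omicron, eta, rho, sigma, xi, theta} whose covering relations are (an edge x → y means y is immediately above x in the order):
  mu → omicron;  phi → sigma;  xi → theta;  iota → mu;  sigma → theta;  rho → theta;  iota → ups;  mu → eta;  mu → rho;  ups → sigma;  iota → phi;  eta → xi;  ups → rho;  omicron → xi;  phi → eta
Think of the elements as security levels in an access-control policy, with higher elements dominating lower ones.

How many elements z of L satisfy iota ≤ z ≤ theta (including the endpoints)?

The interval [iota, theta] = {eta, iota, mu, omicron, phi, rho, sigma, theta, ups, xi}, which has 10 elements.

10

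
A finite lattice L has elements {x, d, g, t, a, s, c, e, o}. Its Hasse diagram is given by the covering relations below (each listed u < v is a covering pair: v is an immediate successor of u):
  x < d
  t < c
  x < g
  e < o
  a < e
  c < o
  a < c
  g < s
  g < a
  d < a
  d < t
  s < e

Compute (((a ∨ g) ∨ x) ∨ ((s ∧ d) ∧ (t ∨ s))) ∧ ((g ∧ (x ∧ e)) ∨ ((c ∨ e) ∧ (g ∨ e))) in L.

a

a ∨ g = a
a ∨ x = a
s ∧ d = x
t ∨ s = o
x ∧ o = x
a ∨ x = a
x ∧ e = x
g ∧ x = x
c ∨ e = o
g ∨ e = e
o ∧ e = e
x ∨ e = e
a ∧ e = a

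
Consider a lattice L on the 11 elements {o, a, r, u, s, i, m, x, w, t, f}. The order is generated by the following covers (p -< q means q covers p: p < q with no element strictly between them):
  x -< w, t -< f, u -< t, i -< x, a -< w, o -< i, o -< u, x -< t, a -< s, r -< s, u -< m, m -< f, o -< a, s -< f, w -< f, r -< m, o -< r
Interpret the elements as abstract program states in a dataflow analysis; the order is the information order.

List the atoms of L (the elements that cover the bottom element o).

The atoms are exactly the elements that cover o: a, i, r, u.

a, i, r, u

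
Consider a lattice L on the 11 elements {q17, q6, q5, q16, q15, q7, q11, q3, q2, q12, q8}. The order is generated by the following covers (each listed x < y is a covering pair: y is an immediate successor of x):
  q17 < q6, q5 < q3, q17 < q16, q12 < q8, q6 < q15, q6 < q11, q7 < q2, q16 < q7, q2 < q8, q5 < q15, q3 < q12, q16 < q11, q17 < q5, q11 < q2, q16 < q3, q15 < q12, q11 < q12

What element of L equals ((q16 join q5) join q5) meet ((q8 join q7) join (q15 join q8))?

q16 ∨ q5 = q3
q3 ∨ q5 = q3
q8 ∨ q7 = q8
q15 ∨ q8 = q8
q8 ∨ q8 = q8
q3 ∧ q8 = q3

q3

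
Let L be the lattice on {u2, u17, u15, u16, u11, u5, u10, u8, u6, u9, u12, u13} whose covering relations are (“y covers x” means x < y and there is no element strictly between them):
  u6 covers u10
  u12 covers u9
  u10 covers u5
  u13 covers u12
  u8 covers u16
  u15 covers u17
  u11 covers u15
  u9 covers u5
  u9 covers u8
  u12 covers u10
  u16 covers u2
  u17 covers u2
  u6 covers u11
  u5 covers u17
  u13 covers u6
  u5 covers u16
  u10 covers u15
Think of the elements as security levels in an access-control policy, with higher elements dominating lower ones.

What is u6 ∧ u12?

u10

Common lower bounds of {u6, u12}: u10, u15, u16, u17, u2, u5.
The greatest among these is u10.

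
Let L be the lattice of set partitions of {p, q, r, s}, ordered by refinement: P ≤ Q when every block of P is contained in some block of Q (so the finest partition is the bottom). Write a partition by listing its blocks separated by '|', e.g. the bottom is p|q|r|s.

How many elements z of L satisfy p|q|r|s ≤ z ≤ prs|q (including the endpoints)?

The interval [p|q|r|s, prs|q] = {prs|q, pr|q|s, ps|q|r, p|q|rs, p|q|r|s}, which has 5 elements.

5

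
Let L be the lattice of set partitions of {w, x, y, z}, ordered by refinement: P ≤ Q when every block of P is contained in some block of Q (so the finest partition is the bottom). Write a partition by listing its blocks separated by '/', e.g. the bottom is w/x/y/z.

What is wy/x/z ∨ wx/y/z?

Common upper bounds of {wy/x/z, wx/y/z}: wxy/z, wxyz.
The least among these is wxy/z.

wxy/z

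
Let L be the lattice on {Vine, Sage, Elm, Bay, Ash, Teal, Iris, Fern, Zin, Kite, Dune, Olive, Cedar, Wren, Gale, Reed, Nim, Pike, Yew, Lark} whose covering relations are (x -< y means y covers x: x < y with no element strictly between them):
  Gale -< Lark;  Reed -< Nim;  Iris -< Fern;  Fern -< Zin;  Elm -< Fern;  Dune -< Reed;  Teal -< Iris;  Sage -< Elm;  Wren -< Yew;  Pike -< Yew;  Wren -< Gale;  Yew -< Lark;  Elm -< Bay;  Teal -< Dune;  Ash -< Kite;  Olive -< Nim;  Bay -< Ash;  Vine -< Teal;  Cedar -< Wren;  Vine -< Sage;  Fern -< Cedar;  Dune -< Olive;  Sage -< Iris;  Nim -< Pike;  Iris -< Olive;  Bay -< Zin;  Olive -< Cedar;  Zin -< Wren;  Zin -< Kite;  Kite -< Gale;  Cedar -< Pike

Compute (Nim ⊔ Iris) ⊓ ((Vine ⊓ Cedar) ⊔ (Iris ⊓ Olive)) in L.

Iris

Nim ∨ Iris = Nim
Vine ∧ Cedar = Vine
Iris ∧ Olive = Iris
Vine ∨ Iris = Iris
Nim ∧ Iris = Iris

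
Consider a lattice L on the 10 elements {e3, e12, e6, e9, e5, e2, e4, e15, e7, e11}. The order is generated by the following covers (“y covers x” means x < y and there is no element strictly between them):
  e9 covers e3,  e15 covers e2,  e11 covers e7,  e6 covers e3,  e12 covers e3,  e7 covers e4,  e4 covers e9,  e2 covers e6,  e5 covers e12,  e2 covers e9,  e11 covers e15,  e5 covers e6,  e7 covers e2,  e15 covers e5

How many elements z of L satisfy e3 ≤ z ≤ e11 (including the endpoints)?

The interval [e3, e11] = {e11, e12, e15, e2, e3, e4, e5, e6, e7, e9}, which has 10 elements.

10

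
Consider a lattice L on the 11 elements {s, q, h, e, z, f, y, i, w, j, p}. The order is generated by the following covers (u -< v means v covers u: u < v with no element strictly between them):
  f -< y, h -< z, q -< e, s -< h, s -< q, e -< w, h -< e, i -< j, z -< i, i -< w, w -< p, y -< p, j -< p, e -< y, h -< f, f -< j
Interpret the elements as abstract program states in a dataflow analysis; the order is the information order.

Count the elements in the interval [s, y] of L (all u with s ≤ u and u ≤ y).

6

The interval [s, y] = {e, f, h, q, s, y}, which has 6 elements.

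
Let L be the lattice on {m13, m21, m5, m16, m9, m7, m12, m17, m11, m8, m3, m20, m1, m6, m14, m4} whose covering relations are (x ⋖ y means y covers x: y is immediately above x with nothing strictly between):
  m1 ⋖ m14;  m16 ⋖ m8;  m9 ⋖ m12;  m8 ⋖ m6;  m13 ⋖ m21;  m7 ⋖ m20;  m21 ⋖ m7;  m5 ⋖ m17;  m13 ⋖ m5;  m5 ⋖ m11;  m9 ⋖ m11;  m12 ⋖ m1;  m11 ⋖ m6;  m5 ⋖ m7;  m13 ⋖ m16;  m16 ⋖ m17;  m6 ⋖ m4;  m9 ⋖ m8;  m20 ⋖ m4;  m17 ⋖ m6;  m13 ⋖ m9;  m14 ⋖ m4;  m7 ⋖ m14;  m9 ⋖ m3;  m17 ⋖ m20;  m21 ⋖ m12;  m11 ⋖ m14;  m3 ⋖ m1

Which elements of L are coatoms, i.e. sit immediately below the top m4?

m14, m20, m6

The coatoms are exactly the elements covered by m4: m14, m20, m6.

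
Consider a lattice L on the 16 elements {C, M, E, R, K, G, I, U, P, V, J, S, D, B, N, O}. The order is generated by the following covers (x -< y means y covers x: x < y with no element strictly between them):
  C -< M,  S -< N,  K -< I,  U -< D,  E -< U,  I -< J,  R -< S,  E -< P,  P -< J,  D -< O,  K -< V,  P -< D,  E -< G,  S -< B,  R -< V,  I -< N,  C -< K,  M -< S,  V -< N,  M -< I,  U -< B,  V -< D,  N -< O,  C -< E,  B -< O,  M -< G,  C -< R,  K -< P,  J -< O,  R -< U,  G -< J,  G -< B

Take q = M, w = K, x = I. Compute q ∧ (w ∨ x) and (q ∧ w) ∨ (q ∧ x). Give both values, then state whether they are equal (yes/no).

M; M; yes

w ∨ x = I, so q ∧ (w ∨ x) = M ∧ I = M.
q ∧ w = C and q ∧ x = M, so (q ∧ w) ∨ (q ∧ x) = C ∨ M = M.
Equal: yes.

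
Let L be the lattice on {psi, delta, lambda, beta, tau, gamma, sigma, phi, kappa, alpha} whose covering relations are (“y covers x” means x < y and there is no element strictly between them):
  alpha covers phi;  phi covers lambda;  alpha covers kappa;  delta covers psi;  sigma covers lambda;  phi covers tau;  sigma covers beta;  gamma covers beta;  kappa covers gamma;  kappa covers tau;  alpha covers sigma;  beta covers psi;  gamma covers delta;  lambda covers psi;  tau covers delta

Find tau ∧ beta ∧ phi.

Common lower bounds of {tau, beta, phi}: psi.
The greatest among these is psi.

psi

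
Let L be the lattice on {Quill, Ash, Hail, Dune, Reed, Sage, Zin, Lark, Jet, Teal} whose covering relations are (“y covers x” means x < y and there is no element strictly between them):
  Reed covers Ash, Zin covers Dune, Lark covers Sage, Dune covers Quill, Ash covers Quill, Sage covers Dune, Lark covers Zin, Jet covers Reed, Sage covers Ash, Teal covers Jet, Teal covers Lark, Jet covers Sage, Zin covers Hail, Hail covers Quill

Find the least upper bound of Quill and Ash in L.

Common upper bounds of {Quill, Ash}: Ash, Jet, Lark, Reed, Sage, Teal.
The least among these is Ash.

Ash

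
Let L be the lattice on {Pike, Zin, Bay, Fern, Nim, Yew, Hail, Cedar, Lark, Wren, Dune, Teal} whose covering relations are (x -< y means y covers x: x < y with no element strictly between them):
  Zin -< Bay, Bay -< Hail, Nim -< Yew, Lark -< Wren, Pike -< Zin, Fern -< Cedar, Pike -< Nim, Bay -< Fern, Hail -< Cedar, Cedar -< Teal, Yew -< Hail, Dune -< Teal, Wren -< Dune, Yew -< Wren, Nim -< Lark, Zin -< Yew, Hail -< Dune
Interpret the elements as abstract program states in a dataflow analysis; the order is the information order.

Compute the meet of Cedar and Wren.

Common lower bounds of {Cedar, Wren}: Nim, Pike, Yew, Zin.
The greatest among these is Yew.

Yew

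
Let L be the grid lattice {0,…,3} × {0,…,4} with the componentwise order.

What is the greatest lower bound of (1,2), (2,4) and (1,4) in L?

In a product of chains, the meet is componentwise min, giving (1,2).

(1,2)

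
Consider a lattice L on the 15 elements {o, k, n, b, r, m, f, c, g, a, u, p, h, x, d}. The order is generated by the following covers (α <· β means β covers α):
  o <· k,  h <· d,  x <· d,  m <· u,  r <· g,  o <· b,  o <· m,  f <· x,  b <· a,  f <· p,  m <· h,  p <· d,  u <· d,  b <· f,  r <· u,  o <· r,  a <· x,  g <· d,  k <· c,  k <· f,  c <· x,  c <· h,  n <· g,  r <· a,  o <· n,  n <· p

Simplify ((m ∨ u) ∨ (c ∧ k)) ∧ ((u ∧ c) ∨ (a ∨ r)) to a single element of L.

a

m ∨ u = u
c ∧ k = k
u ∨ k = d
u ∧ c = o
a ∨ r = a
o ∨ a = a
d ∧ a = a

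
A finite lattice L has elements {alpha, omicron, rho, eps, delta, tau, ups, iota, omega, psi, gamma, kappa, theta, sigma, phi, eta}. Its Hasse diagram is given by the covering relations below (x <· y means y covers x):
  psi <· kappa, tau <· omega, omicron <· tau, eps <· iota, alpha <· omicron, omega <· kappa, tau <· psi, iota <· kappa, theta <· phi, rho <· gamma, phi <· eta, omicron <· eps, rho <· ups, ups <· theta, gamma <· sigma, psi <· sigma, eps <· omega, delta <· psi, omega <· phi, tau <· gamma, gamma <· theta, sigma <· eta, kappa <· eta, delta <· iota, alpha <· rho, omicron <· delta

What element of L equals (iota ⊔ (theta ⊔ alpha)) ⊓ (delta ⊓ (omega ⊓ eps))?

omicron

theta ∨ alpha = theta
iota ∨ theta = eta
omega ∧ eps = eps
delta ∧ eps = omicron
eta ∧ omicron = omicron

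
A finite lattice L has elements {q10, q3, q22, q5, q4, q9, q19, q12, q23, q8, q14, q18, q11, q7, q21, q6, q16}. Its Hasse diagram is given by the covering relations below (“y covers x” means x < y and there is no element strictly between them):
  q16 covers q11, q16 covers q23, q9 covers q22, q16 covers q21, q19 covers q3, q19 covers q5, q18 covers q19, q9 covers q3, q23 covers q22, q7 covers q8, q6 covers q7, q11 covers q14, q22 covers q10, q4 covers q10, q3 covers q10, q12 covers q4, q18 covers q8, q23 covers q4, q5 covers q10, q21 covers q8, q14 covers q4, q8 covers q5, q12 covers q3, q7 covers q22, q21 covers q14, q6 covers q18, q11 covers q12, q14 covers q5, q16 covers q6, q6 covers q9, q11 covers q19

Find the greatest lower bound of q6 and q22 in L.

q22

Common lower bounds of {q6, q22}: q10, q22.
The greatest among these is q22.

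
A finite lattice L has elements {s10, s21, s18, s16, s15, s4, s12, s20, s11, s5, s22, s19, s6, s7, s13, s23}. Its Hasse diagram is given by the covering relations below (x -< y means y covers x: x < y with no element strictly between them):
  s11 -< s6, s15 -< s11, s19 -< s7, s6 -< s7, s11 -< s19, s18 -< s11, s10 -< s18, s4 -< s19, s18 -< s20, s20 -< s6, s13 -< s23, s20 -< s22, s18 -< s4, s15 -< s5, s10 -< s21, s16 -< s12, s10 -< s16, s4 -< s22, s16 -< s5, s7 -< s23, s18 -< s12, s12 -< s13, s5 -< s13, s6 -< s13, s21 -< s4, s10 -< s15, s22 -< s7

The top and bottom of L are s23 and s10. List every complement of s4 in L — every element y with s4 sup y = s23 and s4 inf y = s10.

s16, s5

Need y with s4 ∨ y = s23 and s4 ∧ y = s10.
Checking each element gives: s16, s5.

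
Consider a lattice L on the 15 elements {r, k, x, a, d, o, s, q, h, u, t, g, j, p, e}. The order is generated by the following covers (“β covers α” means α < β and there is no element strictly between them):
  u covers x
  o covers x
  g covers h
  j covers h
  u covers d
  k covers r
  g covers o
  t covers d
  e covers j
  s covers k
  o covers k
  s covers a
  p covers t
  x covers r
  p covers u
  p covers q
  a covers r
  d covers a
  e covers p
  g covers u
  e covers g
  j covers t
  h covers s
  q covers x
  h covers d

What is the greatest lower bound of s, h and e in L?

Common lower bounds of {s, h, e}: a, k, r, s.
The greatest among these is s.

s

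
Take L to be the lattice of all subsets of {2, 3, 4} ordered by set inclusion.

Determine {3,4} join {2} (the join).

Under ⊆, join is union: {3,4} ∪ {2} = {2,3,4}.

{2,3,4}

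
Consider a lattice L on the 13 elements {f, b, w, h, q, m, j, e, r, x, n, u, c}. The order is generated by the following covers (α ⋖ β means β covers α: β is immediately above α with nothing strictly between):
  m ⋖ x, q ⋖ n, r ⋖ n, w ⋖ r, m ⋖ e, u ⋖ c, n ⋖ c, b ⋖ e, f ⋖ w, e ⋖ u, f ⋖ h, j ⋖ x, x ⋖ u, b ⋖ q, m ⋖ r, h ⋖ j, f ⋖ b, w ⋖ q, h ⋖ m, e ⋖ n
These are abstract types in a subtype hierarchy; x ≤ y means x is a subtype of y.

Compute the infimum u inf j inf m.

Common lower bounds of {u, j, m}: f, h.
The greatest among these is h.

h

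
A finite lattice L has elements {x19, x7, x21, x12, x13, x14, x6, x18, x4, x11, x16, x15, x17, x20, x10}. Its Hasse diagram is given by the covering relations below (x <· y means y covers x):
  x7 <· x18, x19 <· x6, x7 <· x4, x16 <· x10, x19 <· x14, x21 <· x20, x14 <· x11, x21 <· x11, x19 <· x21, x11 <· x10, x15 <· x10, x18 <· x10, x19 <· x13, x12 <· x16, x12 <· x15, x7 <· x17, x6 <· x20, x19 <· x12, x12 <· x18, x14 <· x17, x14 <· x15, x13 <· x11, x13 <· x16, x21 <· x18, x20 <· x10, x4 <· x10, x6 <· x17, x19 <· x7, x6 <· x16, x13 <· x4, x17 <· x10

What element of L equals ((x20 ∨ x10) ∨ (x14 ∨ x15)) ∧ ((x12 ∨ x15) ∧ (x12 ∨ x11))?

x20 ∨ x10 = x10
x14 ∨ x15 = x15
x10 ∨ x15 = x10
x12 ∨ x15 = x15
x12 ∨ x11 = x10
x15 ∧ x10 = x15
x10 ∧ x15 = x15

x15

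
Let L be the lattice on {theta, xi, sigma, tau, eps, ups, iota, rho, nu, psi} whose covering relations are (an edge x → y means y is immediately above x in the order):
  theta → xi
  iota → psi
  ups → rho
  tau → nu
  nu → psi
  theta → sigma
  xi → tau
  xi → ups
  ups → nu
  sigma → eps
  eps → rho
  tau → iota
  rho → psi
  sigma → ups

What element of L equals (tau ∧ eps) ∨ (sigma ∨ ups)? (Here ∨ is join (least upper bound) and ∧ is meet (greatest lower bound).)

tau ∧ eps = theta
sigma ∨ ups = ups
theta ∨ ups = ups

ups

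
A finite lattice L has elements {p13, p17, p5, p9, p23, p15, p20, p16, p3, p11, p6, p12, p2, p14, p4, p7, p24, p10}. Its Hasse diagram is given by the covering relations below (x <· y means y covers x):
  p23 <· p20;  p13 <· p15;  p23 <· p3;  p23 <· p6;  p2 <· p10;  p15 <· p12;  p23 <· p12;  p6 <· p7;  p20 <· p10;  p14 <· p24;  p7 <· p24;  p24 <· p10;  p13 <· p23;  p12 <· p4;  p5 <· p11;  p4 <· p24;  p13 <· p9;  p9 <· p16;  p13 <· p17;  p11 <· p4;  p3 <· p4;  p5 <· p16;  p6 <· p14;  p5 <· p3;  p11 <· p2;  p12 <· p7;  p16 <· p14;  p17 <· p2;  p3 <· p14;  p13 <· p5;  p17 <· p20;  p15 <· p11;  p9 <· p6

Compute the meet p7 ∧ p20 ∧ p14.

p23

Common lower bounds of {p7, p20, p14}: p13, p23.
The greatest among these is p23.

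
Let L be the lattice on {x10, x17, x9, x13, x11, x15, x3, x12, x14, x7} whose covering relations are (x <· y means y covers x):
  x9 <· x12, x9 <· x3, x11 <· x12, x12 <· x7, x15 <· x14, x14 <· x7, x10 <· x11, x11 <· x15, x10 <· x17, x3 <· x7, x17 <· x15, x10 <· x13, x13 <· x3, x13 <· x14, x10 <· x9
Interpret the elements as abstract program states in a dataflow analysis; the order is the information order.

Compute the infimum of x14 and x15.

x15

Common lower bounds of {x14, x15}: x10, x11, x15, x17.
The greatest among these is x15.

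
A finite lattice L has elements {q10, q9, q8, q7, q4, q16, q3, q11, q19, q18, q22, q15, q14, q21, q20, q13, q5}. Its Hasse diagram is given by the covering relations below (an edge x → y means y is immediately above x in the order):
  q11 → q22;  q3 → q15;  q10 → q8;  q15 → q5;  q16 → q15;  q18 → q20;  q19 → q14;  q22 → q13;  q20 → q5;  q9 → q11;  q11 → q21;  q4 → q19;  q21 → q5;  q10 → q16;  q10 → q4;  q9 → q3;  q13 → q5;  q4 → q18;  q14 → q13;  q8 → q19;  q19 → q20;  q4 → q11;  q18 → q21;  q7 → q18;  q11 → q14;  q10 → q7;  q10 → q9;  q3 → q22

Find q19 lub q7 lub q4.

q20

Common upper bounds of {q19, q7, q4}: q20, q5.
The least among these is q20.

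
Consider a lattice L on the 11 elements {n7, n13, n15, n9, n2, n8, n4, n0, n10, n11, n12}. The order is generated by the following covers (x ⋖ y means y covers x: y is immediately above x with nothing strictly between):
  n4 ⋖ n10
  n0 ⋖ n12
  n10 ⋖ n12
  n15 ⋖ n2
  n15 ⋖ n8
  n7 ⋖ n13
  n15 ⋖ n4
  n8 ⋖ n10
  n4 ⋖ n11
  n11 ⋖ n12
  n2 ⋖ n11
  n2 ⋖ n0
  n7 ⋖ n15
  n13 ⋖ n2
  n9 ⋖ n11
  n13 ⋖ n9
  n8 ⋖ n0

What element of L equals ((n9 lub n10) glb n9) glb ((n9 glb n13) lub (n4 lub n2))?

n9 ∨ n10 = n12
n12 ∧ n9 = n9
n9 ∧ n13 = n13
n4 ∨ n2 = n11
n13 ∨ n11 = n11
n9 ∧ n11 = n9

n9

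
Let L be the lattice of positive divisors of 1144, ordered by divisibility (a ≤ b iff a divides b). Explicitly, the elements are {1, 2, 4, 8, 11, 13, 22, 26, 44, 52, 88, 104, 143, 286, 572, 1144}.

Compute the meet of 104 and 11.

Common lower bounds of {104, 11}: 1.
The greatest among these is 1.

1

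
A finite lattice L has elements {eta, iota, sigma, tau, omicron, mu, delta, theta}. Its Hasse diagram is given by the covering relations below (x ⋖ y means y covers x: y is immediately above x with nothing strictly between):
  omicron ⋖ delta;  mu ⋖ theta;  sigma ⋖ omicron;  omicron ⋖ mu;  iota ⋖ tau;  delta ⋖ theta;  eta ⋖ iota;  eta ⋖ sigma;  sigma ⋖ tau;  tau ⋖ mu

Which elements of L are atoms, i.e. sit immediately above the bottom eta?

iota, sigma

The atoms are exactly the elements that cover eta: iota, sigma.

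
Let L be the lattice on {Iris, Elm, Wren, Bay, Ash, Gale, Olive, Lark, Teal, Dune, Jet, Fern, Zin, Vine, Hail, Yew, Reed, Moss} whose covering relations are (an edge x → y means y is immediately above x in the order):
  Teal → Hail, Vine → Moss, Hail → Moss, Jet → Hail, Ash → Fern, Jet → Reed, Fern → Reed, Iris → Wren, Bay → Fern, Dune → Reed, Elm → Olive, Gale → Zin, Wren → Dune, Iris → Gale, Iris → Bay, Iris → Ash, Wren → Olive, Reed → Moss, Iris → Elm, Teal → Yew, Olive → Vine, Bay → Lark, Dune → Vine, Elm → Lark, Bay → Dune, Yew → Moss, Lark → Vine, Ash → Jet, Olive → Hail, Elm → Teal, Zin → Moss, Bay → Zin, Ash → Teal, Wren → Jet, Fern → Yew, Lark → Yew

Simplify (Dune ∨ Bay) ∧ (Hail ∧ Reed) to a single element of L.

Wren

Dune ∨ Bay = Dune
Hail ∧ Reed = Jet
Dune ∧ Jet = Wren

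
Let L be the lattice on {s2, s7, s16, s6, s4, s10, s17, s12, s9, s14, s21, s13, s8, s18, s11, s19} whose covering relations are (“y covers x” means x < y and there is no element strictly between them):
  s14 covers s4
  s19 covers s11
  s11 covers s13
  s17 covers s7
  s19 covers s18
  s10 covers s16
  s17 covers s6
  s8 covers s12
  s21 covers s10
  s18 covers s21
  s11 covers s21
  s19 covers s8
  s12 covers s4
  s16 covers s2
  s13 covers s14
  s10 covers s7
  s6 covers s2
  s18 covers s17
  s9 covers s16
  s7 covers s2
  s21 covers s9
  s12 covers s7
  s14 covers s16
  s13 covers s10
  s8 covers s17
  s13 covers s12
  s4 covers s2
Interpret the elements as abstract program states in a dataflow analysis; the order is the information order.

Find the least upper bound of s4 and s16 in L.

s14

Common upper bounds of {s4, s16}: s11, s13, s14, s19.
The least among these is s14.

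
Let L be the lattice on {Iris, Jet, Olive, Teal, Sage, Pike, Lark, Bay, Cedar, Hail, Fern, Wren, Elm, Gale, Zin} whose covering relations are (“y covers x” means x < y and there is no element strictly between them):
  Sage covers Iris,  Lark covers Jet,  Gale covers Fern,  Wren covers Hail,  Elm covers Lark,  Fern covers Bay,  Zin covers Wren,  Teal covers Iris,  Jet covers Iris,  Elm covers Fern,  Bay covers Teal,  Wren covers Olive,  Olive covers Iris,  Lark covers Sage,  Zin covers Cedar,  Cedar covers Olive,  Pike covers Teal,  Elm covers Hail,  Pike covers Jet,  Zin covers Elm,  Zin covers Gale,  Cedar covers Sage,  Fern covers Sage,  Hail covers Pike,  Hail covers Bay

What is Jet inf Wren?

Jet

Common lower bounds of {Jet, Wren}: Iris, Jet.
The greatest among these is Jet.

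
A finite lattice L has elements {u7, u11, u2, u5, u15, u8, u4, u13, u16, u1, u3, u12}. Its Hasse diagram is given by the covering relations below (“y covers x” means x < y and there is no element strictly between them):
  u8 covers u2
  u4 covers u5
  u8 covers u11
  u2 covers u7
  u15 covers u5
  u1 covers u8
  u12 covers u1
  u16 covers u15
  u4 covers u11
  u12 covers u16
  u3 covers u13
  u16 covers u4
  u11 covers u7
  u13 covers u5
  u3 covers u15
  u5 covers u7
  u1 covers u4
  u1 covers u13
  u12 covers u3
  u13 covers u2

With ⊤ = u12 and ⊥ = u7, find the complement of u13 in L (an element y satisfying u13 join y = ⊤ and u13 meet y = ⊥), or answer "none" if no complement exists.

For every candidate y, either u13 ∨ y ≠ u12 or u13 ∧ y ≠ u7; no complement exists.

none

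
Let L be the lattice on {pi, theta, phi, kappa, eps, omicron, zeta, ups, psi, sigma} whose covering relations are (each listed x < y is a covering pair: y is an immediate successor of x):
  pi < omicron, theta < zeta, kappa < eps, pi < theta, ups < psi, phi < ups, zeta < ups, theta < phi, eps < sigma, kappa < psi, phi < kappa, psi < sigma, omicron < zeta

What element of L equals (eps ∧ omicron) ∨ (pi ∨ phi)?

phi

eps ∧ omicron = pi
pi ∨ phi = phi
pi ∨ phi = phi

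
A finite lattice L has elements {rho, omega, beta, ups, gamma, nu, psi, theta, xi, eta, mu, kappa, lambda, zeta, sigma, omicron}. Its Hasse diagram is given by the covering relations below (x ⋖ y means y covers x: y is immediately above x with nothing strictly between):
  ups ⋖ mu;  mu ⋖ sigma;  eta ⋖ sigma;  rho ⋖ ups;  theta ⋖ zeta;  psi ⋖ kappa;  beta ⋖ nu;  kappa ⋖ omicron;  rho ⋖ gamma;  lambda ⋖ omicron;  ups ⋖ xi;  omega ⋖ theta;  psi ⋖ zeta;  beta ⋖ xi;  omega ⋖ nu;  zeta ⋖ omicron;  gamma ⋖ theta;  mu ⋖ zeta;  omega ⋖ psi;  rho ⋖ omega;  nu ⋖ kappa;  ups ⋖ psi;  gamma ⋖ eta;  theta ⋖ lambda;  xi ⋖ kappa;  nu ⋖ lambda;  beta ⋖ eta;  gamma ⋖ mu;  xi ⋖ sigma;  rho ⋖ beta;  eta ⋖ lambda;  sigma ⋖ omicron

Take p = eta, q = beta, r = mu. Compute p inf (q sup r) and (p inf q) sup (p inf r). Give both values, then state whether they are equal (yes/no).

q sup r = sigma, so p inf (q sup r) = eta inf sigma = eta.
p inf q = beta and p inf r = gamma, so (p inf q) sup (p inf r) = beta sup gamma = eta.
Equal: yes.

eta; eta; yes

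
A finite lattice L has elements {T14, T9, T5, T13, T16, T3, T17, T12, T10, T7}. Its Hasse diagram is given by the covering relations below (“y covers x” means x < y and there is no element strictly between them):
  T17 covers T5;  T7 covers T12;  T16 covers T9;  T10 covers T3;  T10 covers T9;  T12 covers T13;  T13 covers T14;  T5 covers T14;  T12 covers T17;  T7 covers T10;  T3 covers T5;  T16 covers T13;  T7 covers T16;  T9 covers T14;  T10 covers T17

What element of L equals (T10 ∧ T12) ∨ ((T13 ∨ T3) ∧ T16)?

T10 ∧ T12 = T17
T13 ∨ T3 = T7
T7 ∧ T16 = T16
T17 ∨ T16 = T7

T7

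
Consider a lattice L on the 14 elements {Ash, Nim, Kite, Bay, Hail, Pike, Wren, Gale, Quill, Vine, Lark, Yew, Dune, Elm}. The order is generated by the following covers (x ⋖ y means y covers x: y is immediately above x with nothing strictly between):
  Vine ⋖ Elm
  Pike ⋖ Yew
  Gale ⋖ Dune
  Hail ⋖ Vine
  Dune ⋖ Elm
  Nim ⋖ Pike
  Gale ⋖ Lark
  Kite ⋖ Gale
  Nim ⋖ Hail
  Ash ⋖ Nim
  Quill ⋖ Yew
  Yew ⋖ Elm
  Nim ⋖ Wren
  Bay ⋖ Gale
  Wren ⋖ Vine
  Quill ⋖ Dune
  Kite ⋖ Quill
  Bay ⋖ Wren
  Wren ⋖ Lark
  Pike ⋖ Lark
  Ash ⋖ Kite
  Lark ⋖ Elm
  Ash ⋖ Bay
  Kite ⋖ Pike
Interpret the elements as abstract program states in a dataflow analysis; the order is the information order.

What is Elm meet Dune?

Common lower bounds of {Elm, Dune}: Ash, Bay, Dune, Gale, Kite, Quill.
The greatest among these is Dune.

Dune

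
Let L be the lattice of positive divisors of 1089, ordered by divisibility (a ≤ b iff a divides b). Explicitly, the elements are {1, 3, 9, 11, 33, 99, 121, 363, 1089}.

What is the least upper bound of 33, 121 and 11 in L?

363

In the divisibility order, the join is the least common multiple: lcm(33, 121, 11) = 363.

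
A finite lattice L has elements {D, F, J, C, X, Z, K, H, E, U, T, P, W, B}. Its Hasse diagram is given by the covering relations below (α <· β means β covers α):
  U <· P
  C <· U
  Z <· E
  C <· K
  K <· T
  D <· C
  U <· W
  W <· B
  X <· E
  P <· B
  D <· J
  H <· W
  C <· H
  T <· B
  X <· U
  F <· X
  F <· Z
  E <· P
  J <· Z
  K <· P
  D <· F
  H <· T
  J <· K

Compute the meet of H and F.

Common lower bounds of {H, F}: D.
The greatest among these is D.

D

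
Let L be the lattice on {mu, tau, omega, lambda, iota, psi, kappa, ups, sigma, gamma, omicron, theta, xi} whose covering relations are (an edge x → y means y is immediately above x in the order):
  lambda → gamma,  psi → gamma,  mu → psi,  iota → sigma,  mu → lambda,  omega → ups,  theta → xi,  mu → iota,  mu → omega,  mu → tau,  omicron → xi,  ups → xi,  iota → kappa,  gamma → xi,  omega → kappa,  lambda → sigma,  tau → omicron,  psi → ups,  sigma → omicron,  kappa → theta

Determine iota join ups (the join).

xi

Common upper bounds of {iota, ups}: xi.
The least among these is xi.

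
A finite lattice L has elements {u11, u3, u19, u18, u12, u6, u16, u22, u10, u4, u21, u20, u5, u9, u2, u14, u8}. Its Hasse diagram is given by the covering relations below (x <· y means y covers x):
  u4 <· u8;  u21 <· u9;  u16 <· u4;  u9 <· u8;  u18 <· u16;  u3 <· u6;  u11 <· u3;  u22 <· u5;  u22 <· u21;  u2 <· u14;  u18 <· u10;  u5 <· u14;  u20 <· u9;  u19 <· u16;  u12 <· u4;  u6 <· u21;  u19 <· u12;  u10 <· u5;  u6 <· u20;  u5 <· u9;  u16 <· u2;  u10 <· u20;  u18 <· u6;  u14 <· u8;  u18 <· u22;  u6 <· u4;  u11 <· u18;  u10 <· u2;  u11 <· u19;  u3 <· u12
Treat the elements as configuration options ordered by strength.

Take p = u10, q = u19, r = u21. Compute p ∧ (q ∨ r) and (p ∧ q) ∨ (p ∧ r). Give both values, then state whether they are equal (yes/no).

u10; u18; no

q ∨ r = u8, so p ∧ (q ∨ r) = u10 ∧ u8 = u10.
p ∧ q = u11 and p ∧ r = u18, so (p ∧ q) ∨ (p ∧ r) = u11 ∨ u18 = u18.
Equal: no.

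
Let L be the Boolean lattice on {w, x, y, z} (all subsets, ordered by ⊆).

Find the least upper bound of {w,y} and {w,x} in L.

Under ⊆, join is union: {w,y} ∪ {w,x} = {w,x,y}.

{w,x,y}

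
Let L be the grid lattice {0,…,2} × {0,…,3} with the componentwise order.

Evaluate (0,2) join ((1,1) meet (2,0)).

(1,2)

(1,1) ∧ (2,0) = (1,0)
(0,2) ∨ (1,0) = (1,2)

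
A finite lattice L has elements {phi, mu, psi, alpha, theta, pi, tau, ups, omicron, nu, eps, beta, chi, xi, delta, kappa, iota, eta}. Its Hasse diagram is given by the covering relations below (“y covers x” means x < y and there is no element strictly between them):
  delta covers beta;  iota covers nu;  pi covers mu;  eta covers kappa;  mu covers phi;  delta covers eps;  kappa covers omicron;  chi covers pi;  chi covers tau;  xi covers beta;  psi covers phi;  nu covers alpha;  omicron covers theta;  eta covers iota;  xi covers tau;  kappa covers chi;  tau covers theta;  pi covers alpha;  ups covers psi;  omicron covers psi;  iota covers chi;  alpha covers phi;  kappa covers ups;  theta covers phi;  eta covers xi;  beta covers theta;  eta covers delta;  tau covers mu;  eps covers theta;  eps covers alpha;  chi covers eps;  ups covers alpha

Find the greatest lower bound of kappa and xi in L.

tau

Common lower bounds of {kappa, xi}: mu, phi, tau, theta.
The greatest among these is tau.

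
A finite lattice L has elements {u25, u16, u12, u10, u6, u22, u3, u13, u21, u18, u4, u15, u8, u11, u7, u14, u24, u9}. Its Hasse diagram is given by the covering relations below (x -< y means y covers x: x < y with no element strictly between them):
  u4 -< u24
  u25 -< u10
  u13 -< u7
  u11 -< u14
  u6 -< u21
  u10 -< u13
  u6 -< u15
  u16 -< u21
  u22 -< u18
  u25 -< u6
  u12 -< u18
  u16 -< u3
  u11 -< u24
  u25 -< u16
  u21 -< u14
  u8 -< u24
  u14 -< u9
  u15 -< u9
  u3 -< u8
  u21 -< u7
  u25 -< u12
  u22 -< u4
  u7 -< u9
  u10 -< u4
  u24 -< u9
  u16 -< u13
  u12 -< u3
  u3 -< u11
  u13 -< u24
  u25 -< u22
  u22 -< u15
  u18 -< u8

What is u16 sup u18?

Common upper bounds of {u16, u18}: u24, u8, u9.
The least among these is u8.

u8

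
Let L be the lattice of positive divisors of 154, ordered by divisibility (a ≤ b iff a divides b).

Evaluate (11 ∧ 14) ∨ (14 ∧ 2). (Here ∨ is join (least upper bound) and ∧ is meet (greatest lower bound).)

2

11 ∧ 14 = 1
14 ∧ 2 = 2
1 ∨ 2 = 2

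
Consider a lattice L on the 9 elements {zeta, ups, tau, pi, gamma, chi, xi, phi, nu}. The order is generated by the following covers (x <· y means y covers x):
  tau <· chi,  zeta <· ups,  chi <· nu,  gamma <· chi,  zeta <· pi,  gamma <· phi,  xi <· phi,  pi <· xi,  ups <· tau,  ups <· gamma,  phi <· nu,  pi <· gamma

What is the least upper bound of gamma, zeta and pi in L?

gamma

Common upper bounds of {gamma, zeta, pi}: chi, gamma, nu, phi.
The least among these is gamma.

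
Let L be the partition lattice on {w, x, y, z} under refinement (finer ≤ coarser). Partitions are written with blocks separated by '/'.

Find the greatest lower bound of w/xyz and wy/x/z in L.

The meet (common refinement) of w/xyz and wy/x/z intersects blocks pairwise, giving w/x/y/z.

w/x/y/z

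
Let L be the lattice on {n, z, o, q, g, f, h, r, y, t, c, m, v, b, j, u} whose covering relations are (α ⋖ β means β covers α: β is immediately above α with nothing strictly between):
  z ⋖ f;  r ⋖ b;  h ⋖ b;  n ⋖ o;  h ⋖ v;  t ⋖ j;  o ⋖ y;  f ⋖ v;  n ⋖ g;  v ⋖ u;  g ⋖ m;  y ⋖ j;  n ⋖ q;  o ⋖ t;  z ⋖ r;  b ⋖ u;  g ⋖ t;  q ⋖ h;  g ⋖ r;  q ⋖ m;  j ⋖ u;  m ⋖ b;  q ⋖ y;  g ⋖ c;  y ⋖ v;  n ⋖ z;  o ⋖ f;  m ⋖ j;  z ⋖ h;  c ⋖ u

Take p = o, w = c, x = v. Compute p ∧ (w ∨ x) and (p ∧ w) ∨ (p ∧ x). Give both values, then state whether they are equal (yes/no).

w ∨ x = u, so p ∧ (w ∨ x) = o ∧ u = o.
p ∧ w = n and p ∧ x = o, so (p ∧ w) ∨ (p ∧ x) = n ∨ o = o.
Equal: yes.

o; o; yes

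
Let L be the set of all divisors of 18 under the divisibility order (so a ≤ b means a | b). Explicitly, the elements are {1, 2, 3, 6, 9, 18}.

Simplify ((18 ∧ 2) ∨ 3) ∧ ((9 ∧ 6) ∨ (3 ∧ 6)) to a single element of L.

3

18 ∧ 2 = 2
2 ∨ 3 = 6
9 ∧ 6 = 3
3 ∧ 6 = 3
3 ∨ 3 = 3
6 ∧ 3 = 3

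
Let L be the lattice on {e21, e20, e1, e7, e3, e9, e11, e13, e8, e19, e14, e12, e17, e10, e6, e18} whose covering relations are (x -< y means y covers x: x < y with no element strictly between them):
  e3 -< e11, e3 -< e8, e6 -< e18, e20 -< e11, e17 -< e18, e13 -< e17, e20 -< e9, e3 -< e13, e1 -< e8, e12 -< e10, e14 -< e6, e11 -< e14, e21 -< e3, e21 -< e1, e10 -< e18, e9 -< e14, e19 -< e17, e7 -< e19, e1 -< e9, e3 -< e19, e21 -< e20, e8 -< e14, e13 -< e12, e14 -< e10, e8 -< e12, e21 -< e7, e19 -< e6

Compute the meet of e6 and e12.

Common lower bounds of {e6, e12}: e1, e21, e3, e8.
The greatest among these is e8.

e8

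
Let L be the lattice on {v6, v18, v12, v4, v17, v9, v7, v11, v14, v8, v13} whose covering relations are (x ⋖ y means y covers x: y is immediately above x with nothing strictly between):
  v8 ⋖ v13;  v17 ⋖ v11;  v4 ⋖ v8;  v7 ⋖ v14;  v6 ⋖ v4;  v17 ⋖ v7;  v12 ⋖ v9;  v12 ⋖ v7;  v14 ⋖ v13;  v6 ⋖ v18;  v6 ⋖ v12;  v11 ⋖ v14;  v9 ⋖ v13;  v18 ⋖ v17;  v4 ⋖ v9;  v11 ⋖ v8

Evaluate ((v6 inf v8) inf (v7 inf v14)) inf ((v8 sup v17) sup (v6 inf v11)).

v6

v6 ∧ v8 = v6
v7 ∧ v14 = v7
v6 ∧ v7 = v6
v8 ∨ v17 = v8
v6 ∧ v11 = v6
v8 ∨ v6 = v8
v6 ∧ v8 = v6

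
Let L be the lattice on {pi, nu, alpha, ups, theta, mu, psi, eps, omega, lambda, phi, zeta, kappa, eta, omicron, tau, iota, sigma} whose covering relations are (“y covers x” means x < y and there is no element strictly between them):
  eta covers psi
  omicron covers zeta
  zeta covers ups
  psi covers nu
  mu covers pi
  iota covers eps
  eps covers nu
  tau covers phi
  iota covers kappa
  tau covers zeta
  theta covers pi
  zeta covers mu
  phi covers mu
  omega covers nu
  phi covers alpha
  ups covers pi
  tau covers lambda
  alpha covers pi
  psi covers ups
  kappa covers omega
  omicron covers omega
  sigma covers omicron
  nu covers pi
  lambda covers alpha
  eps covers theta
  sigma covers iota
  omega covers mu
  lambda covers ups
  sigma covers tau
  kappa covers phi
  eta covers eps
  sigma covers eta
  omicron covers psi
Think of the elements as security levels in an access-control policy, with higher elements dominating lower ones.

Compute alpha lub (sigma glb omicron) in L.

sigma ∧ omicron = omicron
alpha ∨ omicron = sigma

sigma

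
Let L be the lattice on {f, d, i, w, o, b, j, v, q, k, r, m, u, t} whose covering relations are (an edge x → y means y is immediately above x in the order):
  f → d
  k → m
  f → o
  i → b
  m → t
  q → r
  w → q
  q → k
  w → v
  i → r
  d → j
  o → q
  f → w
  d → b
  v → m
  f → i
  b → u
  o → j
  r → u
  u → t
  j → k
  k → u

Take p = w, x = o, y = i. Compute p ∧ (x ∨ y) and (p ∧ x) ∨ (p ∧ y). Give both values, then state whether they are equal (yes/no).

w; f; no

x ∨ y = r, so p ∧ (x ∨ y) = w ∧ r = w.
p ∧ x = f and p ∧ y = f, so (p ∧ x) ∨ (p ∧ y) = f ∨ f = f.
Equal: no.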